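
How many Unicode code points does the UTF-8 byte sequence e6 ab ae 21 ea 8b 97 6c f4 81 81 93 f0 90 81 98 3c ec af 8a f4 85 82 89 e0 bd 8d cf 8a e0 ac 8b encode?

Byte at offset 0: 0xE6 = 11100110 → 3-byte char (#1). Advance 3.
Byte at offset 3: 0x21 = 00100001 → 1-byte char (#2). Advance 1.
Byte at offset 4: 0xEA = 11101010 → 3-byte char (#3). Advance 3.
Byte at offset 7: 0x6C = 01101100 → 1-byte char (#4). Advance 1.
Byte at offset 8: 0xF4 = 11110100 → 4-byte char (#5). Advance 4.
Byte at offset 12: 0xF0 = 11110000 → 4-byte char (#6). Advance 4.
Byte at offset 16: 0x3C = 00111100 → 1-byte char (#7). Advance 1.
Byte at offset 17: 0xEC = 11101100 → 3-byte char (#8). Advance 3.
Byte at offset 20: 0xF4 = 11110100 → 4-byte char (#9). Advance 4.
Byte at offset 24: 0xE0 = 11100000 → 3-byte char (#10). Advance 3.
Byte at offset 27: 0xCF = 11001111 → 2-byte char (#11). Advance 2.
Byte at offset 29: 0xE0 = 11100000 → 3-byte char (#12). Advance 3.
Reached end at offset 32 after 12 code points.

12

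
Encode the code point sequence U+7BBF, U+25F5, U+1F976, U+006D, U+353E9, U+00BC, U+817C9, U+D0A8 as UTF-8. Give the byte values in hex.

U+7BBF: 3-byte form → E7 AE BF.
U+25F5: 3-byte form → E2 97 B5.
U+1F976: 4-byte form → F0 9F A5 B6.
U+006D: 1-byte form → 6D.
U+353E9: 4-byte form → F0 B5 8F A9.
U+00BC: 2-byte form → C2 BC.
U+817C9: 4-byte form → F2 81 9F 89.
U+D0A8: 3-byte form → ED 82 A8.
Concatenated (24 bytes): E7 AE BF E2 97 B5 F0 9F A5 B6 6D F0 B5 8F A9 C2 BC F2 81 9F 89 ED 82 A8.

E7 AE BF E2 97 B5 F0 9F A5 B6 6D F0 B5 8F A9 C2 BC F2 81 9F 89 ED 82 A8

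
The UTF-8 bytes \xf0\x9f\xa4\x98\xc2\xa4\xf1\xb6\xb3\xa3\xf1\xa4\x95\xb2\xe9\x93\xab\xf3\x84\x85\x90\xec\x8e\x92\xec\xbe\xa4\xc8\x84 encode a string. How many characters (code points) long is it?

9

Byte at offset 0: 0xF0 = 11110000 → 4-byte char (#1). Advance 4.
Byte at offset 4: 0xC2 = 11000010 → 2-byte char (#2). Advance 2.
Byte at offset 6: 0xF1 = 11110001 → 4-byte char (#3). Advance 4.
Byte at offset 10: 0xF1 = 11110001 → 4-byte char (#4). Advance 4.
Byte at offset 14: 0xE9 = 11101001 → 3-byte char (#5). Advance 3.
Byte at offset 17: 0xF3 = 11110011 → 4-byte char (#6). Advance 4.
Byte at offset 21: 0xEC = 11101100 → 3-byte char (#7). Advance 3.
Byte at offset 24: 0xEC = 11101100 → 3-byte char (#8). Advance 3.
Byte at offset 27: 0xC8 = 11001000 → 2-byte char (#9). Advance 2.
Reached end at offset 29 after 9 code points.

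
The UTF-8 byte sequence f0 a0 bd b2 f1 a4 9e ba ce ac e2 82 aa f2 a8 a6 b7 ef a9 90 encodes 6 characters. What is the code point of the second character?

Offset 0: leading byte 0xF0 = 11110000 → 4-byte char #1 = F0 A0 BD B2.
Offset 4: leading byte 0xF1 = 11110001 → 4-byte char #2 = F1 A4 9E BA.
Leading byte 0xF1 = 11110001 matches 11110xxx → 4-byte sequence.
Byte 1: 0xF1 = 11110001, payload 001 (3 bits).
Byte 2: 0xA4 = 10100100 (10xxxxxx ✓), payload 100100.
Byte 3: 0x9E = 10011110 (10xxxxxx ✓), payload 011110.
Byte 4: 0xBA = 10111010 (10xxxxxx ✓), payload 111010.
Concatenate: 001100100011110111010 = 0x647BA (21 bits → U+647BA).

U+647BA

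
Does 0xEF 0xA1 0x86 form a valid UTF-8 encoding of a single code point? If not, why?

Leading byte 0xEF = 11101111 → 3-byte form.
Continuation bytes 0xA1=10100001, 0x86=10000110 all match 10xxxxxx.
Decoded value 0xF846 is ≥ 0x800 (shortest form) and not a surrogate.

valid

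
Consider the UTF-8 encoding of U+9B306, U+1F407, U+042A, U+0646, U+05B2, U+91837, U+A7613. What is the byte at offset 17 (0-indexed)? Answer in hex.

U+9B306 → 4-byte form F2 9B 8C 86 at offsets 0–3.
U+1F407 → 4-byte form F0 9F 90 87 at offsets 4–7.
U+042A → 2-byte form D0 AA at offsets 8–9.
U+0646 → 2-byte form D9 86 at offsets 10–11.
U+05B2 → 2-byte form D6 B2 at offsets 12–13.
U+91837 → 4-byte form F2 91 A0 B7 at offsets 14–17.
Offset 17 falls in char 6's range; it's byte 4 of F2 91 A0 B7 = 0xB7.

0xB7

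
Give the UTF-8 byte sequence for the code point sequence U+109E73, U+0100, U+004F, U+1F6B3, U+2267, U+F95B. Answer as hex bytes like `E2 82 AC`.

F4 89 B9 B3 C4 80 4F F0 9F 9A B3 E2 89 A7 EF A5 9B

U+109E73: 4-byte form → F4 89 B9 B3.
U+0100: 2-byte form → C4 80.
U+004F: 1-byte form → 4F.
U+1F6B3: 4-byte form → F0 9F 9A B3.
U+2267: 3-byte form → E2 89 A7.
U+F95B: 3-byte form → EF A5 9B.
Concatenated (17 bytes): F4 89 B9 B3 C4 80 4F F0 9F 9A B3 E2 89 A7 EF A5 9B.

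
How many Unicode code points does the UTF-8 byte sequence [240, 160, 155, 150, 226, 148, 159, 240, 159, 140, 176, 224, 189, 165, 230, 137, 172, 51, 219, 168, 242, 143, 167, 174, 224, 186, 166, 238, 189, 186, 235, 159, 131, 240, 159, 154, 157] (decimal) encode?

Byte at offset 0: 0xF0 = 11110000 → 4-byte char (#1). Advance 4.
Byte at offset 4: 0xE2 = 11100010 → 3-byte char (#2). Advance 3.
Byte at offset 7: 0xF0 = 11110000 → 4-byte char (#3). Advance 4.
Byte at offset 11: 0xE0 = 11100000 → 3-byte char (#4). Advance 3.
Byte at offset 14: 0xE6 = 11100110 → 3-byte char (#5). Advance 3.
Byte at offset 17: 0x33 = 00110011 → 1-byte char (#6). Advance 1.
Byte at offset 18: 0xDB = 11011011 → 2-byte char (#7). Advance 2.
Byte at offset 20: 0xF2 = 11110010 → 4-byte char (#8). Advance 4.
Byte at offset 24: 0xE0 = 11100000 → 3-byte char (#9). Advance 3.
Byte at offset 27: 0xEE = 11101110 → 3-byte char (#10). Advance 3.
Byte at offset 30: 0xEB = 11101011 → 3-byte char (#11). Advance 3.
Byte at offset 33: 0xF0 = 11110000 → 4-byte char (#12). Advance 4.
Reached end at offset 37 after 12 code points.

12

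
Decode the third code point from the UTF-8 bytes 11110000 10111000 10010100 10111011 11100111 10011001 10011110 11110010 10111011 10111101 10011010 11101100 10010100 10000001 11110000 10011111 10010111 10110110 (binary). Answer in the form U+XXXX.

Offset 0: leading byte 0xF0 = 11110000 → 4-byte char #1 = F0 B8 94 BB.
Offset 4: leading byte 0xE7 = 11100111 → 3-byte char #2 = E7 99 9E.
Offset 7: leading byte 0xF2 = 11110010 → 4-byte char #3 = F2 BB BD 9A.
Leading byte 0xF2 = 11110010 matches 11110xxx → 4-byte sequence.
Byte 1: 0xF2 = 11110010, payload 010 (3 bits).
Byte 2: 0xBB = 10111011 (10xxxxxx ✓), payload 111011.
Byte 3: 0xBD = 10111101 (10xxxxxx ✓), payload 111101.
Byte 4: 0x9A = 10011010 (10xxxxxx ✓), payload 011010.
Concatenate: 010111011111101011010 = 0xBBF5A (21 bits → U+BBF5A).

U+BBF5A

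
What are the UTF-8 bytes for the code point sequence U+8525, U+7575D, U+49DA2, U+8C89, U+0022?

E8 94 A5 F1 B5 9D 9D F1 89 B6 A2 E8 B2 89 22

U+8525: 3-byte form → E8 94 A5.
U+7575D: 4-byte form → F1 B5 9D 9D.
U+49DA2: 4-byte form → F1 89 B6 A2.
U+8C89: 3-byte form → E8 B2 89.
U+0022: 1-byte form → 22.
Concatenated (15 bytes): E8 94 A5 F1 B5 9D 9D F1 89 B6 A2 E8 B2 89 22.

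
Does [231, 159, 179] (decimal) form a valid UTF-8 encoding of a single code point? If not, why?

valid

Leading byte 0xE7 = 11100111 → 3-byte form.
Continuation bytes 0x9F=10011111, 0xB3=10110011 all match 10xxxxxx.
Decoded value 0x77F3 is ≥ 0x800 (shortest form) and not a surrogate.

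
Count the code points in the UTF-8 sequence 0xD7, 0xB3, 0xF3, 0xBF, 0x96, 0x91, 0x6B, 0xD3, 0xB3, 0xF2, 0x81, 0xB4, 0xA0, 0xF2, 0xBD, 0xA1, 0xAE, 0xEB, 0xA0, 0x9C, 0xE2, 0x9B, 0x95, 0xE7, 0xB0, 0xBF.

9

Byte at offset 0: 0xD7 = 11010111 → 2-byte char (#1). Advance 2.
Byte at offset 2: 0xF3 = 11110011 → 4-byte char (#2). Advance 4.
Byte at offset 6: 0x6B = 01101011 → 1-byte char (#3). Advance 1.
Byte at offset 7: 0xD3 = 11010011 → 2-byte char (#4). Advance 2.
Byte at offset 9: 0xF2 = 11110010 → 4-byte char (#5). Advance 4.
Byte at offset 13: 0xF2 = 11110010 → 4-byte char (#6). Advance 4.
Byte at offset 17: 0xEB = 11101011 → 3-byte char (#7). Advance 3.
Byte at offset 20: 0xE2 = 11100010 → 3-byte char (#8). Advance 3.
Byte at offset 23: 0xE7 = 11100111 → 3-byte char (#9). Advance 3.
Reached end at offset 26 after 9 code points.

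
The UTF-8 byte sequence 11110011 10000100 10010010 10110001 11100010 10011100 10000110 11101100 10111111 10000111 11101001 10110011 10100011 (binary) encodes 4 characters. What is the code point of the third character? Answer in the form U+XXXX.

Offset 0: leading byte 0xF3 = 11110011 → 4-byte char #1 = F3 84 92 B1.
Offset 4: leading byte 0xE2 = 11100010 → 3-byte char #2 = E2 9C 86.
Offset 7: leading byte 0xEC = 11101100 → 3-byte char #3 = EC BF 87.
Leading byte 0xEC = 11101100 matches 1110xxxx → 3-byte sequence.
Byte 1: 0xEC = 11101100, payload 1100 (4 bits).
Byte 2: 0xBF = 10111111 (10xxxxxx ✓), payload 111111.
Byte 3: 0x87 = 10000111 (10xxxxxx ✓), payload 000111.
Concatenate: 1100111111000111 = 0xCFC7 (16 bits → U+CFC7).

U+CFC7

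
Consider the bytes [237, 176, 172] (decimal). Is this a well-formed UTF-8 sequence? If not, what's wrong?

invalid (encodes a surrogate (U+D800–U+DFFF))

Structurally a 3-byte sequence; payload = 0xDC2C.
But 0xDC2C is in U+D800–U+DFFF, the surrogate range. Surrogates are not Unicode scalar values and are forbidden in UTF-8.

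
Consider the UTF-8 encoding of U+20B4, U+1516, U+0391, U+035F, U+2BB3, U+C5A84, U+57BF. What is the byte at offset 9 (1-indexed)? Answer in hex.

1-indexed offset 9 is 0-indexed offset 8.
U+20B4 → 3-byte form E2 82 B4 at offsets 0–2.
U+1516 → 3-byte form E1 94 96 at offsets 3–5.
U+0391 → 2-byte form CE 91 at offsets 6–7.
U+035F → 2-byte form CD 9F at offsets 8–9.
Offset 8 falls in char 4's range; it's byte 1 of CD 9F = 0xCD.

0xCD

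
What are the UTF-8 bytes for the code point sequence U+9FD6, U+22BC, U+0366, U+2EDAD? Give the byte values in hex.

U+9FD6: 3-byte form → E9 BF 96.
U+22BC: 3-byte form → E2 8A BC.
U+0366: 2-byte form → CD A6.
U+2EDAD: 4-byte form → F0 AE B6 AD.
Concatenated (12 bytes): E9 BF 96 E2 8A BC CD A6 F0 AE B6 AD.

E9 BF 96 E2 8A BC CD A6 F0 AE B6 AD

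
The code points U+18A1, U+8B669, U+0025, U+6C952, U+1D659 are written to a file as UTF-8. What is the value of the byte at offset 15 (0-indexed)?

0x99

U+18A1 → 3-byte form E1 A2 A1 at offsets 0–2.
U+8B669 → 4-byte form F2 8B 99 A9 at offsets 3–6.
U+0025 → 1-byte form 25 at offsets 7–7.
U+6C952 → 4-byte form F1 AC A5 92 at offsets 8–11.
U+1D659 → 4-byte form F0 9D 99 99 at offsets 12–15.
Offset 15 falls in char 5's range; it's byte 4 of F0 9D 99 99 = 0x99.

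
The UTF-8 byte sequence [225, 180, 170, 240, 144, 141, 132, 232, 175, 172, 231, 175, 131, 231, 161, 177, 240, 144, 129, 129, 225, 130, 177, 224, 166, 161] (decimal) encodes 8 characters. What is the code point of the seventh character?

U+10B1

Offset 0: leading byte 0xE1 = 11100001 → 3-byte char #1 = E1 B4 AA.
Offset 3: leading byte 0xF0 = 11110000 → 4-byte char #2 = F0 90 8D 84.
Offset 7: leading byte 0xE8 = 11101000 → 3-byte char #3 = E8 AF AC.
Offset 10: leading byte 0xE7 = 11100111 → 3-byte char #4 = E7 AF 83.
Offset 13: leading byte 0xE7 = 11100111 → 3-byte char #5 = E7 A1 B1.
Offset 16: leading byte 0xF0 = 11110000 → 4-byte char #6 = F0 90 81 81.
Offset 20: leading byte 0xE1 = 11100001 → 3-byte char #7 = E1 82 B1.
Leading byte 0xE1 = 11100001 matches 1110xxxx → 3-byte sequence.
Byte 1: 0xE1 = 11100001, payload 0001 (4 bits).
Byte 2: 0x82 = 10000010 (10xxxxxx ✓), payload 000010.
Byte 3: 0xB1 = 10110001 (10xxxxxx ✓), payload 110001.
Concatenate: 0001000010110001 = 0x10B1 (16 bits → U+10B1).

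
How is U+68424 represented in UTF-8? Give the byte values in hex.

U+68424 = 0x68424 = 427044 decimal. In range U+10000–U+10FFFF → 4-byte form: 11110xxx 10xxxxxx 10xxxxxx 10xxxxxx.
Binary (21 bits): 001101000010000100100.
Split 3+6+6+6: 001 | 101000 | 010000 | 100100.
Byte 1: 11110001 = 0xF1.
Byte 2: 10101000 = 0xA8.
Byte 3: 10010000 = 0x90.
Byte 4: 10100100 = 0xA4.

F1 A8 90 A4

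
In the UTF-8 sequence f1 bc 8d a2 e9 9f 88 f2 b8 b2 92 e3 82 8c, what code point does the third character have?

Offset 0: leading byte 0xF1 = 11110001 → 4-byte char #1 = F1 BC 8D A2.
Offset 4: leading byte 0xE9 = 11101001 → 3-byte char #2 = E9 9F 88.
Offset 7: leading byte 0xF2 = 11110010 → 4-byte char #3 = F2 B8 B2 92.
Leading byte 0xF2 = 11110010 matches 11110xxx → 4-byte sequence.
Byte 1: 0xF2 = 11110010, payload 010 (3 bits).
Byte 2: 0xB8 = 10111000 (10xxxxxx ✓), payload 111000.
Byte 3: 0xB2 = 10110010 (10xxxxxx ✓), payload 110010.
Byte 4: 0x92 = 10010010 (10xxxxxx ✓), payload 010010.
Concatenate: 010111000110010010010 = 0xB8C92 (21 bits → U+B8C92).

U+B8C92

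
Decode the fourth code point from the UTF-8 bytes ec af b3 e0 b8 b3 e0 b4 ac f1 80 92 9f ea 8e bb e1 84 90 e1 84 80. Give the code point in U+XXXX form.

U+4049F

Offset 0: leading byte 0xEC = 11101100 → 3-byte char #1 = EC AF B3.
Offset 3: leading byte 0xE0 = 11100000 → 3-byte char #2 = E0 B8 B3.
Offset 6: leading byte 0xE0 = 11100000 → 3-byte char #3 = E0 B4 AC.
Offset 9: leading byte 0xF1 = 11110001 → 4-byte char #4 = F1 80 92 9F.
Leading byte 0xF1 = 11110001 matches 11110xxx → 4-byte sequence.
Byte 1: 0xF1 = 11110001, payload 001 (3 bits).
Byte 2: 0x80 = 10000000 (10xxxxxx ✓), payload 000000.
Byte 3: 0x92 = 10010010 (10xxxxxx ✓), payload 010010.
Byte 4: 0x9F = 10011111 (10xxxxxx ✓), payload 011111.
Concatenate: 001000000010010011111 = 0x4049F (21 bits → U+4049F).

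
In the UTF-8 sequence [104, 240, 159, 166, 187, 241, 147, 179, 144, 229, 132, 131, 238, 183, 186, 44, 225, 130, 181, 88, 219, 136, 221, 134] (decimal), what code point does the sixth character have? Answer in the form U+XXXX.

Offset 0: leading byte 0x68 = 01101000 → 1-byte char #1 = 68.
Offset 1: leading byte 0xF0 = 11110000 → 4-byte char #2 = F0 9F A6 BB.
Offset 5: leading byte 0xF1 = 11110001 → 4-byte char #3 = F1 93 B3 90.
Offset 9: leading byte 0xE5 = 11100101 → 3-byte char #4 = E5 84 83.
Offset 12: leading byte 0xEE = 11101110 → 3-byte char #5 = EE B7 BA.
Offset 15: leading byte 0x2C = 00101100 → 1-byte char #6 = 2C.
Leading byte 0x2C = 00101100 matches 0xxxxxxx → 1-byte sequence.
Byte 1: 0x2C = 00101100, payload 0101100 (7 bits).
Concatenate: 0101100 = 0x2C (7 bits → U+002C).

U+002C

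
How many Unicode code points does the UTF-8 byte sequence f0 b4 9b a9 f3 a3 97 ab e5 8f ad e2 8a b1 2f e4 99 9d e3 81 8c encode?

Byte at offset 0: 0xF0 = 11110000 → 4-byte char (#1). Advance 4.
Byte at offset 4: 0xF3 = 11110011 → 4-byte char (#2). Advance 4.
Byte at offset 8: 0xE5 = 11100101 → 3-byte char (#3). Advance 3.
Byte at offset 11: 0xE2 = 11100010 → 3-byte char (#4). Advance 3.
Byte at offset 14: 0x2F = 00101111 → 1-byte char (#5). Advance 1.
Byte at offset 15: 0xE4 = 11100100 → 3-byte char (#6). Advance 3.
Byte at offset 18: 0xE3 = 11100011 → 3-byte char (#7). Advance 3.
Reached end at offset 21 after 7 code points.

7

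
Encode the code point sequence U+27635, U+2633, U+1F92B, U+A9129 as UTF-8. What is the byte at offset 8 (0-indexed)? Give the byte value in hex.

0x9F

U+27635 → 4-byte form F0 A7 98 B5 at offsets 0–3.
U+2633 → 3-byte form E2 98 B3 at offsets 4–6.
U+1F92B → 4-byte form F0 9F A4 AB at offsets 7–10.
Offset 8 falls in char 3's range; it's byte 2 of F0 9F A4 AB = 0x9F.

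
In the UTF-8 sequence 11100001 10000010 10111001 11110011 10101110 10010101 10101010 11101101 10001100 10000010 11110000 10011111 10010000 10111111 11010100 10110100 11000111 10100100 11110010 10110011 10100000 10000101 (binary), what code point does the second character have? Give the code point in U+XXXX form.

U+EE56A

Offset 0: leading byte 0xE1 = 11100001 → 3-byte char #1 = E1 82 B9.
Offset 3: leading byte 0xF3 = 11110011 → 4-byte char #2 = F3 AE 95 AA.
Leading byte 0xF3 = 11110011 matches 11110xxx → 4-byte sequence.
Byte 1: 0xF3 = 11110011, payload 011 (3 bits).
Byte 2: 0xAE = 10101110 (10xxxxxx ✓), payload 101110.
Byte 3: 0x95 = 10010101 (10xxxxxx ✓), payload 010101.
Byte 4: 0xAA = 10101010 (10xxxxxx ✓), payload 101010.
Concatenate: 011101110010101101010 = 0xEE56A (21 bits → U+EE56A).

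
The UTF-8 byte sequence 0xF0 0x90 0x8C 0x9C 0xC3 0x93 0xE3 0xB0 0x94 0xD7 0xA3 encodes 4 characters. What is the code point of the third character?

U+3C14

Offset 0: leading byte 0xF0 = 11110000 → 4-byte char #1 = F0 90 8C 9C.
Offset 4: leading byte 0xC3 = 11000011 → 2-byte char #2 = C3 93.
Offset 6: leading byte 0xE3 = 11100011 → 3-byte char #3 = E3 B0 94.
Leading byte 0xE3 = 11100011 matches 1110xxxx → 3-byte sequence.
Byte 1: 0xE3 = 11100011, payload 0011 (4 bits).
Byte 2: 0xB0 = 10110000 (10xxxxxx ✓), payload 110000.
Byte 3: 0x94 = 10010100 (10xxxxxx ✓), payload 010100.
Concatenate: 0011110000010100 = 0x3C14 (16 bits → U+3C14).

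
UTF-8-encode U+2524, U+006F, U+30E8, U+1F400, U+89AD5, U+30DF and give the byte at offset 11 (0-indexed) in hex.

U+2524 → 3-byte form E2 94 A4 at offsets 0–2.
U+006F → 1-byte form 6F at offsets 3–3.
U+30E8 → 3-byte form E3 83 A8 at offsets 4–6.
U+1F400 → 4-byte form F0 9F 90 80 at offsets 7–10.
U+89AD5 → 4-byte form F2 89 AB 95 at offsets 11–14.
Offset 11 falls in char 5's range; it's byte 1 of F2 89 AB 95 = 0xF2.

0xF2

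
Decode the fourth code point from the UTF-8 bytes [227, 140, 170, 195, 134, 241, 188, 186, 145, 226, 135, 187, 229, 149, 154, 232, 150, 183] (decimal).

U+21FB

Offset 0: leading byte 0xE3 = 11100011 → 3-byte char #1 = E3 8C AA.
Offset 3: leading byte 0xC3 = 11000011 → 2-byte char #2 = C3 86.
Offset 5: leading byte 0xF1 = 11110001 → 4-byte char #3 = F1 BC BA 91.
Offset 9: leading byte 0xE2 = 11100010 → 3-byte char #4 = E2 87 BB.
Leading byte 0xE2 = 11100010 matches 1110xxxx → 3-byte sequence.
Byte 1: 0xE2 = 11100010, payload 0010 (4 bits).
Byte 2: 0x87 = 10000111 (10xxxxxx ✓), payload 000111.
Byte 3: 0xBB = 10111011 (10xxxxxx ✓), payload 111011.
Concatenate: 0010000111111011 = 0x21FB (16 bits → U+21FB).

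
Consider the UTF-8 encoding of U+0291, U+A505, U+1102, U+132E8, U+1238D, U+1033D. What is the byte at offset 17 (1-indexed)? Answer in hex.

1-indexed offset 17 is 0-indexed offset 16.
U+0291 → 2-byte form CA 91 at offsets 0–1.
U+A505 → 3-byte form EA 94 85 at offsets 2–4.
U+1102 → 3-byte form E1 84 82 at offsets 5–7.
U+132E8 → 4-byte form F0 93 8B A8 at offsets 8–11.
U+1238D → 4-byte form F0 92 8E 8D at offsets 12–15.
U+1033D → 4-byte form F0 90 8C BD at offsets 16–19.
Offset 16 falls in char 6's range; it's byte 1 of F0 90 8C BD = 0xF0.

0xF0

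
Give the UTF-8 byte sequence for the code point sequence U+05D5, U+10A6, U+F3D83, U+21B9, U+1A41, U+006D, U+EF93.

U+05D5: 2-byte form → D7 95.
U+10A6: 3-byte form → E1 82 A6.
U+F3D83: 4-byte form → F3 B3 B6 83.
U+21B9: 3-byte form → E2 86 B9.
U+1A41: 3-byte form → E1 A9 81.
U+006D: 1-byte form → 6D.
U+EF93: 3-byte form → EE BE 93.
Concatenated (19 bytes): D7 95 E1 82 A6 F3 B3 B6 83 E2 86 B9 E1 A9 81 6D EE BE 93.

D7 95 E1 82 A6 F3 B3 B6 83 E2 86 B9 E1 A9 81 6D EE BE 93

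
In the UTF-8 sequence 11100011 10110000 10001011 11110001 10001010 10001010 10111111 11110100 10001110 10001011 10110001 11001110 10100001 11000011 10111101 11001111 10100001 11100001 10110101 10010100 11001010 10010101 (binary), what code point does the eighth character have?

U+0295

Offset 0: leading byte 0xE3 = 11100011 → 3-byte char #1 = E3 B0 8B.
Offset 3: leading byte 0xF1 = 11110001 → 4-byte char #2 = F1 8A 8A BF.
Offset 7: leading byte 0xF4 = 11110100 → 4-byte char #3 = F4 8E 8B B1.
Offset 11: leading byte 0xCE = 11001110 → 2-byte char #4 = CE A1.
Offset 13: leading byte 0xC3 = 11000011 → 2-byte char #5 = C3 BD.
Offset 15: leading byte 0xCF = 11001111 → 2-byte char #6 = CF A1.
Offset 17: leading byte 0xE1 = 11100001 → 3-byte char #7 = E1 B5 94.
Offset 20: leading byte 0xCA = 11001010 → 2-byte char #8 = CA 95.
Leading byte 0xCA = 11001010 matches 110xxxxx → 2-byte sequence.
Byte 1: 0xCA = 11001010, payload 01010 (5 bits).
Byte 2: 0x95 = 10010101 (10xxxxxx ✓), payload 010101.
Concatenate: 01010010101 = 0x295 (11 bits → U+0295).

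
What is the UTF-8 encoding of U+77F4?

U+77F4 = 0x77F4 = 30708 decimal. In range U+0800–U+FFFF → 3-byte form: 1110xxxx 10xxxxxx 10xxxxxx.
Binary (16 bits): 0111011111110100.
Split 4+6+6: 0111 | 011111 | 110100.
Byte 1: 11100111 = 0xE7.
Byte 2: 10011111 = 0x9F.
Byte 3: 10110100 = 0xB4.

E7 9F B4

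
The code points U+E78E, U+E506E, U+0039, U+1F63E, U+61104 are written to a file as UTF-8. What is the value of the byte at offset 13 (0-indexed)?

U+E78E → 3-byte form EE 9E 8E at offsets 0–2.
U+E506E → 4-byte form F3 A5 81 AE at offsets 3–6.
U+0039 → 1-byte form 39 at offsets 7–7.
U+1F63E → 4-byte form F0 9F 98 BE at offsets 8–11.
U+61104 → 4-byte form F1 A1 84 84 at offsets 12–15.
Offset 13 falls in char 5's range; it's byte 2 of F1 A1 84 84 = 0xA1.

0xA1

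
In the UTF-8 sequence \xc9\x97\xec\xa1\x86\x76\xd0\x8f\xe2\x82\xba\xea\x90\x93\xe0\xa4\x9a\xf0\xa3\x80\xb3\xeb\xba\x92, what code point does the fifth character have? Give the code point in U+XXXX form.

U+20BA

Offset 0: leading byte 0xC9 = 11001001 → 2-byte char #1 = C9 97.
Offset 2: leading byte 0xEC = 11101100 → 3-byte char #2 = EC A1 86.
Offset 5: leading byte 0x76 = 01110110 → 1-byte char #3 = 76.
Offset 6: leading byte 0xD0 = 11010000 → 2-byte char #4 = D0 8F.
Offset 8: leading byte 0xE2 = 11100010 → 3-byte char #5 = E2 82 BA.
Leading byte 0xE2 = 11100010 matches 1110xxxx → 3-byte sequence.
Byte 1: 0xE2 = 11100010, payload 0010 (4 bits).
Byte 2: 0x82 = 10000010 (10xxxxxx ✓), payload 000010.
Byte 3: 0xBA = 10111010 (10xxxxxx ✓), payload 111010.
Concatenate: 0010000010111010 = 0x20BA (16 bits → U+20BA).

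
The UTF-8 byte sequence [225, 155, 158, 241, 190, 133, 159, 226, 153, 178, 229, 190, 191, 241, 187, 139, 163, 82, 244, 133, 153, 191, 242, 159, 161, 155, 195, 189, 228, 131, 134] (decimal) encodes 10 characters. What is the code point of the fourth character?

U+5FBF

Offset 0: leading byte 0xE1 = 11100001 → 3-byte char #1 = E1 9B 9E.
Offset 3: leading byte 0xF1 = 11110001 → 4-byte char #2 = F1 BE 85 9F.
Offset 7: leading byte 0xE2 = 11100010 → 3-byte char #3 = E2 99 B2.
Offset 10: leading byte 0xE5 = 11100101 → 3-byte char #4 = E5 BE BF.
Leading byte 0xE5 = 11100101 matches 1110xxxx → 3-byte sequence.
Byte 1: 0xE5 = 11100101, payload 0101 (4 bits).
Byte 2: 0xBE = 10111110 (10xxxxxx ✓), payload 111110.
Byte 3: 0xBF = 10111111 (10xxxxxx ✓), payload 111111.
Concatenate: 0101111110111111 = 0x5FBF (16 bits → U+5FBF).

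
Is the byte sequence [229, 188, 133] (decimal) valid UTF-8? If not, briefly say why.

valid

Leading byte 0xE5 = 11100101 → 3-byte form.
Continuation bytes 0xBC=10111100, 0x85=10000101 all match 10xxxxxx.
Decoded value 0x5F05 is ≥ 0x800 (shortest form) and not a surrogate.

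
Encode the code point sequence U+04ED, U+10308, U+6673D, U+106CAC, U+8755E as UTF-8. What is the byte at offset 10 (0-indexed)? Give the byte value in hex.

0xF4

U+04ED → 2-byte form D3 AD at offsets 0–1.
U+10308 → 4-byte form F0 90 8C 88 at offsets 2–5.
U+6673D → 4-byte form F1 A6 9C BD at offsets 6–9.
U+106CAC → 4-byte form F4 86 B2 AC at offsets 10–13.
Offset 10 falls in char 4's range; it's byte 1 of F4 86 B2 AC = 0xF4.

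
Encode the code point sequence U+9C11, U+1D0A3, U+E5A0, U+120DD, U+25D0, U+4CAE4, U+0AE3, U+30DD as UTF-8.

U+9C11: 3-byte form → E9 B0 91.
U+1D0A3: 4-byte form → F0 9D 82 A3.
U+E5A0: 3-byte form → EE 96 A0.
U+120DD: 4-byte form → F0 92 83 9D.
U+25D0: 3-byte form → E2 97 90.
U+4CAE4: 4-byte form → F1 8C AB A4.
U+0AE3: 3-byte form → E0 AB A3.
U+30DD: 3-byte form → E3 83 9D.
Concatenated (27 bytes): E9 B0 91 F0 9D 82 A3 EE 96 A0 F0 92 83 9D E2 97 90 F1 8C AB A4 E0 AB A3 E3 83 9D.

E9 B0 91 F0 9D 82 A3 EE 96 A0 F0 92 83 9D E2 97 90 F1 8C AB A4 E0 AB A3 E3 83 9D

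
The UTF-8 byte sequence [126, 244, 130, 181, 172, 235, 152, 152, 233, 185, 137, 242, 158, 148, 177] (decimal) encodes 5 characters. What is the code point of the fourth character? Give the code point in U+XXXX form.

U+9E49

Offset 0: leading byte 0x7E = 01111110 → 1-byte char #1 = 7E.
Offset 1: leading byte 0xF4 = 11110100 → 4-byte char #2 = F4 82 B5 AC.
Offset 5: leading byte 0xEB = 11101011 → 3-byte char #3 = EB 98 98.
Offset 8: leading byte 0xE9 = 11101001 → 3-byte char #4 = E9 B9 89.
Leading byte 0xE9 = 11101001 matches 1110xxxx → 3-byte sequence.
Byte 1: 0xE9 = 11101001, payload 1001 (4 bits).
Byte 2: 0xB9 = 10111001 (10xxxxxx ✓), payload 111001.
Byte 3: 0x89 = 10001001 (10xxxxxx ✓), payload 001001.
Concatenate: 1001111001001001 = 0x9E49 (16 bits → U+9E49).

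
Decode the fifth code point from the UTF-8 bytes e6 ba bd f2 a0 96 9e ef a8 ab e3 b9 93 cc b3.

Offset 0: leading byte 0xE6 = 11100110 → 3-byte char #1 = E6 BA BD.
Offset 3: leading byte 0xF2 = 11110010 → 4-byte char #2 = F2 A0 96 9E.
Offset 7: leading byte 0xEF = 11101111 → 3-byte char #3 = EF A8 AB.
Offset 10: leading byte 0xE3 = 11100011 → 3-byte char #4 = E3 B9 93.
Offset 13: leading byte 0xCC = 11001100 → 2-byte char #5 = CC B3.
Leading byte 0xCC = 11001100 matches 110xxxxx → 2-byte sequence.
Byte 1: 0xCC = 11001100, payload 01100 (5 bits).
Byte 2: 0xB3 = 10110011 (10xxxxxx ✓), payload 110011.
Concatenate: 01100110011 = 0x333 (11 bits → U+0333).

U+0333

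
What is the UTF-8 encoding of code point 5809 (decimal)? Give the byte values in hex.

E1 9A B1

U+16B1 = 0x16B1 = 5809 decimal. In range U+0800–U+FFFF → 3-byte form: 1110xxxx 10xxxxxx 10xxxxxx.
Binary (16 bits): 0001011010110001.
Split 4+6+6: 0001 | 011010 | 110001.
Byte 1: 11100001 = 0xE1.
Byte 2: 10011010 = 0x9A.
Byte 3: 10110001 = 0xB1.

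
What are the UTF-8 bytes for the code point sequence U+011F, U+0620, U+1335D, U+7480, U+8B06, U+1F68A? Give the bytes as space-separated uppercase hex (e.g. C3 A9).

C4 9F D8 A0 F0 93 8D 9D E7 92 80 E8 AC 86 F0 9F 9A 8A

U+011F: 2-byte form → C4 9F.
U+0620: 2-byte form → D8 A0.
U+1335D: 4-byte form → F0 93 8D 9D.
U+7480: 3-byte form → E7 92 80.
U+8B06: 3-byte form → E8 AC 86.
U+1F68A: 4-byte form → F0 9F 9A 8A.
Concatenated (18 bytes): C4 9F D8 A0 F0 93 8D 9D E7 92 80 E8 AC 86 F0 9F 9A 8A.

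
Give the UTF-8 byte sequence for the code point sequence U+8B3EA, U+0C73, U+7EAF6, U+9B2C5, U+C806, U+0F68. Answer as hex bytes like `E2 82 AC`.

F2 8B 8F AA E0 B1 B3 F1 BE AB B6 F2 9B 8B 85 EC A0 86 E0 BD A8

U+8B3EA: 4-byte form → F2 8B 8F AA.
U+0C73: 3-byte form → E0 B1 B3.
U+7EAF6: 4-byte form → F1 BE AB B6.
U+9B2C5: 4-byte form → F2 9B 8B 85.
U+C806: 3-byte form → EC A0 86.
U+0F68: 3-byte form → E0 BD A8.
Concatenated (21 bytes): F2 8B 8F AA E0 B1 B3 F1 BE AB B6 F2 9B 8B 85 EC A0 86 E0 BD A8.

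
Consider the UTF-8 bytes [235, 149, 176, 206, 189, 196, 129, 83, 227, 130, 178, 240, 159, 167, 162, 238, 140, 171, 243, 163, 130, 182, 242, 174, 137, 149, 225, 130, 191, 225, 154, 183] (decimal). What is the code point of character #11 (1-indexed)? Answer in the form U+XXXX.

Offset 0: leading byte 0xEB = 11101011 → 3-byte char #1 = EB 95 B0.
Offset 3: leading byte 0xCE = 11001110 → 2-byte char #2 = CE BD.
Offset 5: leading byte 0xC4 = 11000100 → 2-byte char #3 = C4 81.
Offset 7: leading byte 0x53 = 01010011 → 1-byte char #4 = 53.
Offset 8: leading byte 0xE3 = 11100011 → 3-byte char #5 = E3 82 B2.
Offset 11: leading byte 0xF0 = 11110000 → 4-byte char #6 = F0 9F A7 A2.
Offset 15: leading byte 0xEE = 11101110 → 3-byte char #7 = EE 8C AB.
Offset 18: leading byte 0xF3 = 11110011 → 4-byte char #8 = F3 A3 82 B6.
Offset 22: leading byte 0xF2 = 11110010 → 4-byte char #9 = F2 AE 89 95.
Offset 26: leading byte 0xE1 = 11100001 → 3-byte char #10 = E1 82 BF.
Offset 29: leading byte 0xE1 = 11100001 → 3-byte char #11 = E1 9A B7.
Leading byte 0xE1 = 11100001 matches 1110xxxx → 3-byte sequence.
Byte 1: 0xE1 = 11100001, payload 0001 (4 bits).
Byte 2: 0x9A = 10011010 (10xxxxxx ✓), payload 011010.
Byte 3: 0xB7 = 10110111 (10xxxxxx ✓), payload 110111.
Concatenate: 0001011010110111 = 0x16B7 (16 bits → U+16B7).

U+16B7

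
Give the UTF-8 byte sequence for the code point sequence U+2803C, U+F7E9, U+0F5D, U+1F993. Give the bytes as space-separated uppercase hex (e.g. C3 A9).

F0 A8 80 BC EF 9F A9 E0 BD 9D F0 9F A6 93

U+2803C: 4-byte form → F0 A8 80 BC.
U+F7E9: 3-byte form → EF 9F A9.
U+0F5D: 3-byte form → E0 BD 9D.
U+1F993: 4-byte form → F0 9F A6 93.
Concatenated (14 bytes): F0 A8 80 BC EF 9F A9 E0 BD 9D F0 9F A6 93.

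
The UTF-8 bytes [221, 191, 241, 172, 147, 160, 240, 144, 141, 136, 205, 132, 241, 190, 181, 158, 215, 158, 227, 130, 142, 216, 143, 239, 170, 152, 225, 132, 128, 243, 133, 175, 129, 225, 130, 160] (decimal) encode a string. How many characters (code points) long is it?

12

Byte at offset 0: 0xDD = 11011101 → 2-byte char (#1). Advance 2.
Byte at offset 2: 0xF1 = 11110001 → 4-byte char (#2). Advance 4.
Byte at offset 6: 0xF0 = 11110000 → 4-byte char (#3). Advance 4.
Byte at offset 10: 0xCD = 11001101 → 2-byte char (#4). Advance 2.
Byte at offset 12: 0xF1 = 11110001 → 4-byte char (#5). Advance 4.
Byte at offset 16: 0xD7 = 11010111 → 2-byte char (#6). Advance 2.
Byte at offset 18: 0xE3 = 11100011 → 3-byte char (#7). Advance 3.
Byte at offset 21: 0xD8 = 11011000 → 2-byte char (#8). Advance 2.
Byte at offset 23: 0xEF = 11101111 → 3-byte char (#9). Advance 3.
Byte at offset 26: 0xE1 = 11100001 → 3-byte char (#10). Advance 3.
Byte at offset 29: 0xF3 = 11110011 → 4-byte char (#11). Advance 4.
Byte at offset 33: 0xE1 = 11100001 → 3-byte char (#12). Advance 3.
Reached end at offset 36 after 12 code points.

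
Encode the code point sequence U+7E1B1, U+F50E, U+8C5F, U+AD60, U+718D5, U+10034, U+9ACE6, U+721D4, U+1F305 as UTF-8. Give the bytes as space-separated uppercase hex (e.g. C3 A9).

U+7E1B1: 4-byte form → F1 BE 86 B1.
U+F50E: 3-byte form → EF 94 8E.
U+8C5F: 3-byte form → E8 B1 9F.
U+AD60: 3-byte form → EA B5 A0.
U+718D5: 4-byte form → F1 B1 A3 95.
U+10034: 4-byte form → F0 90 80 B4.
U+9ACE6: 4-byte form → F2 9A B3 A6.
U+721D4: 4-byte form → F1 B2 87 94.
U+1F305: 4-byte form → F0 9F 8C 85.
Concatenated (33 bytes): F1 BE 86 B1 EF 94 8E E8 B1 9F EA B5 A0 F1 B1 A3 95 F0 90 80 B4 F2 9A B3 A6 F1 B2 87 94 F0 9F 8C 85.

F1 BE 86 B1 EF 94 8E E8 B1 9F EA B5 A0 F1 B1 A3 95 F0 90 80 B4 F2 9A B3 A6 F1 B2 87 94 F0 9F 8C 85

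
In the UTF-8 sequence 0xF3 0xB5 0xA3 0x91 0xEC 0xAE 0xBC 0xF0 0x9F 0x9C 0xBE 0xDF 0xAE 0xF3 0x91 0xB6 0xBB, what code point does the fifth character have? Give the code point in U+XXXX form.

U+D1DBB

Offset 0: leading byte 0xF3 = 11110011 → 4-byte char #1 = F3 B5 A3 91.
Offset 4: leading byte 0xEC = 11101100 → 3-byte char #2 = EC AE BC.
Offset 7: leading byte 0xF0 = 11110000 → 4-byte char #3 = F0 9F 9C BE.
Offset 11: leading byte 0xDF = 11011111 → 2-byte char #4 = DF AE.
Offset 13: leading byte 0xF3 = 11110011 → 4-byte char #5 = F3 91 B6 BB.
Leading byte 0xF3 = 11110011 matches 11110xxx → 4-byte sequence.
Byte 1: 0xF3 = 11110011, payload 011 (3 bits).
Byte 2: 0x91 = 10010001 (10xxxxxx ✓), payload 010001.
Byte 3: 0xB6 = 10110110 (10xxxxxx ✓), payload 110110.
Byte 4: 0xBB = 10111011 (10xxxxxx ✓), payload 111011.
Concatenate: 011010001110110111011 = 0xD1DBB (21 bits → U+D1DBB).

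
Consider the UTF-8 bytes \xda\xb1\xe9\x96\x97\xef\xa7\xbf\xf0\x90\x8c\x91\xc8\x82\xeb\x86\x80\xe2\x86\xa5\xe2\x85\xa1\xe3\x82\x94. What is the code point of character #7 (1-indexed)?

Offset 0: leading byte 0xDA = 11011010 → 2-byte char #1 = DA B1.
Offset 2: leading byte 0xE9 = 11101001 → 3-byte char #2 = E9 96 97.
Offset 5: leading byte 0xEF = 11101111 → 3-byte char #3 = EF A7 BF.
Offset 8: leading byte 0xF0 = 11110000 → 4-byte char #4 = F0 90 8C 91.
Offset 12: leading byte 0xC8 = 11001000 → 2-byte char #5 = C8 82.
Offset 14: leading byte 0xEB = 11101011 → 3-byte char #6 = EB 86 80.
Offset 17: leading byte 0xE2 = 11100010 → 3-byte char #7 = E2 86 A5.
Leading byte 0xE2 = 11100010 matches 1110xxxx → 3-byte sequence.
Byte 1: 0xE2 = 11100010, payload 0010 (4 bits).
Byte 2: 0x86 = 10000110 (10xxxxxx ✓), payload 000110.
Byte 3: 0xA5 = 10100101 (10xxxxxx ✓), payload 100101.
Concatenate: 0010000110100101 = 0x21A5 (16 bits → U+21A5).

U+21A5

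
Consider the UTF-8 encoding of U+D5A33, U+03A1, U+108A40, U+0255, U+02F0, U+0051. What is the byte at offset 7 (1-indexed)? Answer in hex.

0xF4

1-indexed offset 7 is 0-indexed offset 6.
U+D5A33 → 4-byte form F3 95 A8 B3 at offsets 0–3.
U+03A1 → 2-byte form CE A1 at offsets 4–5.
U+108A40 → 4-byte form F4 88 A9 80 at offsets 6–9.
Offset 6 falls in char 3's range; it's byte 1 of F4 88 A9 80 = 0xF4.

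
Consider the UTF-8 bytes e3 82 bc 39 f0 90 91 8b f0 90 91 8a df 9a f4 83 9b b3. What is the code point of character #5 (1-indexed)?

Offset 0: leading byte 0xE3 = 11100011 → 3-byte char #1 = E3 82 BC.
Offset 3: leading byte 0x39 = 00111001 → 1-byte char #2 = 39.
Offset 4: leading byte 0xF0 = 11110000 → 4-byte char #3 = F0 90 91 8B.
Offset 8: leading byte 0xF0 = 11110000 → 4-byte char #4 = F0 90 91 8A.
Offset 12: leading byte 0xDF = 11011111 → 2-byte char #5 = DF 9A.
Leading byte 0xDF = 11011111 matches 110xxxxx → 2-byte sequence.
Byte 1: 0xDF = 11011111, payload 11111 (5 bits).
Byte 2: 0x9A = 10011010 (10xxxxxx ✓), payload 011010.
Concatenate: 11111011010 = 0x7DA (11 bits → U+07DA).

U+07DA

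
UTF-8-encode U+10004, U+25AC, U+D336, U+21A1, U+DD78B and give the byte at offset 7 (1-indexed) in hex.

0xAC

1-indexed offset 7 is 0-indexed offset 6.
U+10004 → 4-byte form F0 90 80 84 at offsets 0–3.
U+25AC → 3-byte form E2 96 AC at offsets 4–6.
Offset 6 falls in char 2's range; it's byte 3 of E2 96 AC = 0xAC.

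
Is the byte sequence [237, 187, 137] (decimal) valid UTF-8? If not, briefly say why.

Structurally a 3-byte sequence; payload = 0xDEC9.
But 0xDEC9 is in U+D800–U+DFFF, the surrogate range. Surrogates are not Unicode scalar values and are forbidden in UTF-8.

invalid (encodes a surrogate (U+D800–U+DFFF))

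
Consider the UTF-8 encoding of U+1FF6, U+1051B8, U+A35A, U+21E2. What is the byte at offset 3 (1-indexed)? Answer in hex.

1-indexed offset 3 is 0-indexed offset 2.
U+1FF6 → 3-byte form E1 BF B6 at offsets 0–2.
Offset 2 falls in char 1's range; it's byte 3 of E1 BF B6 = 0xB6.

0xB6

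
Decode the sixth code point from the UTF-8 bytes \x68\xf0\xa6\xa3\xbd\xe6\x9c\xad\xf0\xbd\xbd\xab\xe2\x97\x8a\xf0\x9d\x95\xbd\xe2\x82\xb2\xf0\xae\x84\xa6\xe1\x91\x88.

Offset 0: leading byte 0x68 = 01101000 → 1-byte char #1 = 68.
Offset 1: leading byte 0xF0 = 11110000 → 4-byte char #2 = F0 A6 A3 BD.
Offset 5: leading byte 0xE6 = 11100110 → 3-byte char #3 = E6 9C AD.
Offset 8: leading byte 0xF0 = 11110000 → 4-byte char #4 = F0 BD BD AB.
Offset 12: leading byte 0xE2 = 11100010 → 3-byte char #5 = E2 97 8A.
Offset 15: leading byte 0xF0 = 11110000 → 4-byte char #6 = F0 9D 95 BD.
Leading byte 0xF0 = 11110000 matches 11110xxx → 4-byte sequence.
Byte 1: 0xF0 = 11110000, payload 000 (3 bits).
Byte 2: 0x9D = 10011101 (10xxxxxx ✓), payload 011101.
Byte 3: 0x95 = 10010101 (10xxxxxx ✓), payload 010101.
Byte 4: 0xBD = 10111101 (10xxxxxx ✓), payload 111101.
Concatenate: 000011101010101111101 = 0x1D57D (21 bits → U+1D57D).

U+1D57D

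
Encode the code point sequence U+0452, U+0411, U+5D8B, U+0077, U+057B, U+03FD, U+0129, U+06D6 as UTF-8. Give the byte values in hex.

D1 92 D0 91 E5 B6 8B 77 D5 BB CF BD C4 A9 DB 96

U+0452: 2-byte form → D1 92.
U+0411: 2-byte form → D0 91.
U+5D8B: 3-byte form → E5 B6 8B.
U+0077: 1-byte form → 77.
U+057B: 2-byte form → D5 BB.
U+03FD: 2-byte form → CF BD.
U+0129: 2-byte form → C4 A9.
U+06D6: 2-byte form → DB 96.
Concatenated (16 bytes): D1 92 D0 91 E5 B6 8B 77 D5 BB CF BD C4 A9 DB 96.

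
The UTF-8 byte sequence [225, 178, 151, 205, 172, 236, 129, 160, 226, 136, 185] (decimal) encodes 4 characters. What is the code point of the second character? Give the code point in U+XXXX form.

U+036C

Offset 0: leading byte 0xE1 = 11100001 → 3-byte char #1 = E1 B2 97.
Offset 3: leading byte 0xCD = 11001101 → 2-byte char #2 = CD AC.
Leading byte 0xCD = 11001101 matches 110xxxxx → 2-byte sequence.
Byte 1: 0xCD = 11001101, payload 01101 (5 bits).
Byte 2: 0xAC = 10101100 (10xxxxxx ✓), payload 101100.
Concatenate: 01101101100 = 0x36C (11 bits → U+036C).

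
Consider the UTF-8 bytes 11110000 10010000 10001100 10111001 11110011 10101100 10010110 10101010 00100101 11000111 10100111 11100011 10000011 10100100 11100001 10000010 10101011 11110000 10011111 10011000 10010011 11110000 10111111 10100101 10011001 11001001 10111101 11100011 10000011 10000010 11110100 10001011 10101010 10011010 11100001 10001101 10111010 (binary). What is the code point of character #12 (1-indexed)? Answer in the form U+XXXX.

Offset 0: leading byte 0xF0 = 11110000 → 4-byte char #1 = F0 90 8C B9.
Offset 4: leading byte 0xF3 = 11110011 → 4-byte char #2 = F3 AC 96 AA.
Offset 8: leading byte 0x25 = 00100101 → 1-byte char #3 = 25.
Offset 9: leading byte 0xC7 = 11000111 → 2-byte char #4 = C7 A7.
Offset 11: leading byte 0xE3 = 11100011 → 3-byte char #5 = E3 83 A4.
Offset 14: leading byte 0xE1 = 11100001 → 3-byte char #6 = E1 82 AB.
Offset 17: leading byte 0xF0 = 11110000 → 4-byte char #7 = F0 9F 98 93.
Offset 21: leading byte 0xF0 = 11110000 → 4-byte char #8 = F0 BF A5 99.
Offset 25: leading byte 0xC9 = 11001001 → 2-byte char #9 = C9 BD.
Offset 27: leading byte 0xE3 = 11100011 → 3-byte char #10 = E3 83 82.
Offset 30: leading byte 0xF4 = 11110100 → 4-byte char #11 = F4 8B AA 9A.
Offset 34: leading byte 0xE1 = 11100001 → 3-byte char #12 = E1 8D BA.
Leading byte 0xE1 = 11100001 matches 1110xxxx → 3-byte sequence.
Byte 1: 0xE1 = 11100001, payload 0001 (4 bits).
Byte 2: 0x8D = 10001101 (10xxxxxx ✓), payload 001101.
Byte 3: 0xBA = 10111010 (10xxxxxx ✓), payload 111010.
Concatenate: 0001001101111010 = 0x137A (16 bits → U+137A).

U+137A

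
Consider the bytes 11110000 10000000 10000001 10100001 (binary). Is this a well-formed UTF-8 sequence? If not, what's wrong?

Leading byte 0xF0 = 11110000 → 4-byte form.
Continuation bytes all match 10xxxxxx. Payload decodes to 0x61.
But 0x61 < 0x10000, the minimum for a 4-byte sequence — this is an overlong encoding.

invalid (overlong encoding)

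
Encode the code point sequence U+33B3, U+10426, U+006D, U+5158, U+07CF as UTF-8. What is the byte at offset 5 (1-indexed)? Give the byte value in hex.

0x90

1-indexed offset 5 is 0-indexed offset 4.
U+33B3 → 3-byte form E3 8E B3 at offsets 0–2.
U+10426 → 4-byte form F0 90 90 A6 at offsets 3–6.
Offset 4 falls in char 2's range; it's byte 2 of F0 90 90 A6 = 0x90.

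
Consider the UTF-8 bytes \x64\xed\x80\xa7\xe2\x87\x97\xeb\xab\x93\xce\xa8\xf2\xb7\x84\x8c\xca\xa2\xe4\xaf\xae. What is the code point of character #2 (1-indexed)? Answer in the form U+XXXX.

Offset 0: leading byte 0x64 = 01100100 → 1-byte char #1 = 64.
Offset 1: leading byte 0xED = 11101101 → 3-byte char #2 = ED 80 A7.
Leading byte 0xED = 11101101 matches 1110xxxx → 3-byte sequence.
Byte 1: 0xED = 11101101, payload 1101 (4 bits).
Byte 2: 0x80 = 10000000 (10xxxxxx ✓), payload 000000.
Byte 3: 0xA7 = 10100111 (10xxxxxx ✓), payload 100111.
Concatenate: 1101000000100111 = 0xD027 (16 bits → U+D027).

U+D027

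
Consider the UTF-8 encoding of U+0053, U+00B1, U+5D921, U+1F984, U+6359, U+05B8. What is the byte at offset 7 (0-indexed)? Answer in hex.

U+0053 → 1-byte form 53 at offsets 0–0.
U+00B1 → 2-byte form C2 B1 at offsets 1–2.
U+5D921 → 4-byte form F1 9D A4 A1 at offsets 3–6.
U+1F984 → 4-byte form F0 9F A6 84 at offsets 7–10.
Offset 7 falls in char 4's range; it's byte 1 of F0 9F A6 84 = 0xF0.

0xF0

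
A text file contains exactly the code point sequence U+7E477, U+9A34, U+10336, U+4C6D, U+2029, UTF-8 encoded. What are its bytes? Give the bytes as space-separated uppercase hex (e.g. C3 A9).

F1 BE 91 B7 E9 A8 B4 F0 90 8C B6 E4 B1 AD E2 80 A9

U+7E477: 4-byte form → F1 BE 91 B7.
U+9A34: 3-byte form → E9 A8 B4.
U+10336: 4-byte form → F0 90 8C B6.
U+4C6D: 3-byte form → E4 B1 AD.
U+2029: 3-byte form → E2 80 A9.
Concatenated (17 bytes): F1 BE 91 B7 E9 A8 B4 F0 90 8C B6 E4 B1 AD E2 80 A9.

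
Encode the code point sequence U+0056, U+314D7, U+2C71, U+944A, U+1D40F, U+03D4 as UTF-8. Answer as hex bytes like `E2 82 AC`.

56 F0 B1 93 97 E2 B1 B1 E9 91 8A F0 9D 90 8F CF 94

U+0056: 1-byte form → 56.
U+314D7: 4-byte form → F0 B1 93 97.
U+2C71: 3-byte form → E2 B1 B1.
U+944A: 3-byte form → E9 91 8A.
U+1D40F: 4-byte form → F0 9D 90 8F.
U+03D4: 2-byte form → CF 94.
Concatenated (17 bytes): 56 F0 B1 93 97 E2 B1 B1 E9 91 8A F0 9D 90 8F CF 94.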